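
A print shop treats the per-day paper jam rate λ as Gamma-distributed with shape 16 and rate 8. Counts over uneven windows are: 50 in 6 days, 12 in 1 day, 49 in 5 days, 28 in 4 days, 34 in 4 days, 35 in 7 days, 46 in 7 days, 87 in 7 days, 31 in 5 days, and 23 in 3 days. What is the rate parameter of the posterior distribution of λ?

57

Total count: 50 + 12 + 49 + 28 + 34 + 35 + 46 + 87 + 31 + 23 = 395.
Total exposure: 6 + 1 + 5 + 4 + 4 + 7 + 7 + 7 + 5 + 3 = 49 days.
The Gamma prior is conjugate for the Poisson rate, so λ | data ~ Gamma(16+395, 8+49) = Gamma(411, 57).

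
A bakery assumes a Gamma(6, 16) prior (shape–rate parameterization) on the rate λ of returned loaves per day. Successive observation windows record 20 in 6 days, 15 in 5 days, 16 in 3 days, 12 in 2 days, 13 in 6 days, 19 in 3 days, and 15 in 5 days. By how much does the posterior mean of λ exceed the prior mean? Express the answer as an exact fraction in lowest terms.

Total count: 20 + 15 + 16 + 12 + 13 + 19 + 15 = 110.
Total exposure: 6 + 5 + 3 + 2 + 6 + 3 + 5 = 30 days.
The Gamma prior is conjugate for the Poisson rate, so λ | data ~ Gamma(6+110, 16+30) = Gamma(116, 46).
Posterior mean = 116/46 = 58/23; prior mean = 6/16 = 3/8. Difference = 58/23 − 3/8 = 395/184.

395/184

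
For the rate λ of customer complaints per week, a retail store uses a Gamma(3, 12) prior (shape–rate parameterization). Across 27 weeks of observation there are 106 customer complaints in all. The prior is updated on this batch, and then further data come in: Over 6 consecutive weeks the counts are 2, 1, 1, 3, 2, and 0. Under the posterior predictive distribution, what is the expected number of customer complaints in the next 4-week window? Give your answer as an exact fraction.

Total count 106 over total exposure 27 weeks.
After the first batch: Gamma(3 + 106, 12 + 27) = Gamma(109, 39).
Total count: 2 + 1 + 1 + 3 + 2 + 0 = 9.
Total exposure: 6 weeks.
After the second batch: Gamma(109 + 9, 39 + 6) = Gamma(118, 45).
Predictive mean over a 4-week window = T·E[λ|data] = 4·118/45 = 472/45.

472/45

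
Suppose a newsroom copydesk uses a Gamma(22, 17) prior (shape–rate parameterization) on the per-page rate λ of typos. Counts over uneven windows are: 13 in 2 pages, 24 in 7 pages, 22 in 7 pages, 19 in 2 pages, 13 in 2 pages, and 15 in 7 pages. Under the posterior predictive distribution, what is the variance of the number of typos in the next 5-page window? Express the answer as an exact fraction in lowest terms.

1960/121

Total count: 13 + 24 + 22 + 19 + 13 + 15 = 106.
Total exposure: 2 + 7 + 7 + 2 + 2 + 7 = 27 pages.
Posterior: α' = 22 + 106 = 128, β' = 17 + 27 = 44.
The posterior predictive for a window of length T is Negative Binomial with variance T·α'·(β'+T)/β'² = 5·128·49/1936 = 1960/121.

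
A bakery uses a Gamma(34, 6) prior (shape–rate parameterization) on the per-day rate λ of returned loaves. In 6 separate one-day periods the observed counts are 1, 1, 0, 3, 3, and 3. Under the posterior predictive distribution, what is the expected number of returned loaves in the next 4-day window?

15

Total count: 1 + 1 + 0 + 3 + 3 + 3 = 11.
Total exposure: 6 days.
Posterior: α' = 34 + 11 = 45, β' = 6 + 6 = 12.
Predictive mean over a 4-day window = T·E[λ|data] = 4·45/12 = 15.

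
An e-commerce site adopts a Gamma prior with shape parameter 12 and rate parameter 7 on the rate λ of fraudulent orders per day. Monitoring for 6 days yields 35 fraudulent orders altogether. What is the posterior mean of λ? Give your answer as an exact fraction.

Total count 35 over total exposure 6 days.
Conjugate update: add total count to the shape and total exposure to the rate, giving Gamma(47, 13).
Posterior mean = α'/β' = 47/13.

47/13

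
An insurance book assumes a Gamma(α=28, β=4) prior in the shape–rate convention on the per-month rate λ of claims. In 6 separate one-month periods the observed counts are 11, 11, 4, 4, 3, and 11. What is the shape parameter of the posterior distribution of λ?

72

Total count: 11 + 11 + 4 + 4 + 3 + 11 = 44.
Total exposure: 6 months.
Conjugate update: add total count to the shape and total exposure to the rate, giving Gamma(72, 10).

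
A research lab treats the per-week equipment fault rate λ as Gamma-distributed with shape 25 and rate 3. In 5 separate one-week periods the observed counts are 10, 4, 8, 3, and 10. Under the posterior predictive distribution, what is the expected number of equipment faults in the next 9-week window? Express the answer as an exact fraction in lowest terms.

Total count: 10 + 4 + 8 + 3 + 10 = 35.
Total exposure: 5 weeks.
Gamma(α, β) with Poisson data over total exposure Σt gives posterior Gamma(α+Σx, β+Σt) = Gamma(60, 8).
Predictive mean over a 9-week window = T·E[λ|data] = 9·60/8 = 135/2.

135/2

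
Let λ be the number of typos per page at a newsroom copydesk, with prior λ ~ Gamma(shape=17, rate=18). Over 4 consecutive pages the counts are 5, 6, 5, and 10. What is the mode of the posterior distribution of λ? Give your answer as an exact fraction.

Total count: 5 + 6 + 5 + 10 = 26.
Total exposure: 4 pages.
Gamma(α, β) with Poisson data over total exposure Σt gives posterior Gamma(α+Σx, β+Σt) = Gamma(43, 22).
Posterior mode = (α'−1)/β' = 42/22 = 21/11.

21/11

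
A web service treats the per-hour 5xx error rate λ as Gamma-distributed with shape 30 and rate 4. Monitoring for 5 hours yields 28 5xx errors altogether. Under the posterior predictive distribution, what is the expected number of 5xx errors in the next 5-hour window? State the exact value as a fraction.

290/9

Total count 28 over total exposure 5 hours.
Gamma(α, β) with Poisson data over total exposure Σt gives posterior Gamma(α+Σx, β+Σt) = Gamma(58, 9).
Predictive mean over a 5-hour window = T·E[λ|data] = 5·58/9 = 290/9.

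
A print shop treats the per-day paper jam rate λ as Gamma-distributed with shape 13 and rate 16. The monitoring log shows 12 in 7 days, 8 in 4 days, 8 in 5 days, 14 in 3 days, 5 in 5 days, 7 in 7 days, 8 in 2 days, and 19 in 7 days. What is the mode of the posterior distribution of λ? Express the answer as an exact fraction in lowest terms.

93/56

Total count: 12 + 8 + 8 + 14 + 5 + 7 + 8 + 19 = 81.
Total exposure: 7 + 4 + 5 + 3 + 5 + 7 + 2 + 7 = 40 days.
By Gamma–Poisson conjugacy, the posterior is Gamma(α + Σx, β + Σt) = Gamma(13 + 81, 16 + 40) = Gamma(94, 56).
Posterior mode = (α'−1)/β' = 93/56.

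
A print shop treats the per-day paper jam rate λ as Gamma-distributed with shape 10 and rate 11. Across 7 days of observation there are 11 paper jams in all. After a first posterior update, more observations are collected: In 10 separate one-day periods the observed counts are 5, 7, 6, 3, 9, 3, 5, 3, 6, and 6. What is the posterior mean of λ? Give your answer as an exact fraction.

37/14

Total count 11 over total exposure 7 days.
After the first batch: Gamma(10 + 11, 11 + 7) = Gamma(21, 18).
Total count: 5 + 7 + 6 + 3 + 9 + 3 + 5 + 3 + 6 + 6 = 53.
Total exposure: 10 days.
After the second batch: Gamma(21 + 53, 18 + 10) = Gamma(74, 28).
Posterior mean = α'/β' = 74/28 = 37/14.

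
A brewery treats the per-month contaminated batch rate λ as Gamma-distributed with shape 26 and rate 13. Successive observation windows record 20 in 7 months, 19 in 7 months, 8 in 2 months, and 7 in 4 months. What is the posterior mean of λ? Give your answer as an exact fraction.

80/33

Total count: 20 + 19 + 8 + 7 = 54.
Total exposure: 7 + 7 + 2 + 4 = 20 months.
Conjugate update: add total count to the shape and total exposure to the rate, giving Gamma(80, 33).
Posterior mean = α'/β' = 80/33.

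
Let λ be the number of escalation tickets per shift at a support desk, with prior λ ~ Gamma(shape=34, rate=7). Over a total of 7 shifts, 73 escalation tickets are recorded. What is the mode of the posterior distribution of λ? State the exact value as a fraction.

53/7

Total count 73 over total exposure 7 shifts.
Gamma(α, β) with Poisson data over total exposure Σt gives posterior Gamma(α+Σx, β+Σt) = Gamma(107, 14).
Posterior mode = (α'−1)/β' = 106/14 = 53/7.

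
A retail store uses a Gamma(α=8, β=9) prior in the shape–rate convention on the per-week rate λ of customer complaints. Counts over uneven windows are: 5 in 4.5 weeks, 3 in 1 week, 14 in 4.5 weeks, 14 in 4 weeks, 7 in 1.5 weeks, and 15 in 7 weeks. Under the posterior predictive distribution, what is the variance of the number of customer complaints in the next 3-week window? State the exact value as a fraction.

Total count: 5 + 3 + 14 + 14 + 7 + 15 = 58.
Total exposure: 4.5 + 1 + 4.5 + 4 + 1.5 + 7 = 22.5 weeks.
By Gamma–Poisson conjugacy, the posterior is Gamma(α + Σx, β + Σt) = Gamma(8 + 58, 9 + 22.5) = Gamma(66, 63/2).
The posterior predictive for a window of length T is Negative Binomial with variance T·α'·(β'+T)/β'² = 3·66·(69/2)/(3969/4) = 1012/147.

1012/147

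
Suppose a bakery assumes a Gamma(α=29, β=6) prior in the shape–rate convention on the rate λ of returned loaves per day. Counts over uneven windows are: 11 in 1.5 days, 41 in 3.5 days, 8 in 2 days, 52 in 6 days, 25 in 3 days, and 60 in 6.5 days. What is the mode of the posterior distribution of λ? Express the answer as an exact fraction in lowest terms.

Total count: 11 + 41 + 8 + 52 + 25 + 60 = 197.
Total exposure: 1.5 + 3.5 + 2 + 6 + 3 + 6.5 = 22.5 days.
By Gamma–Poisson conjugacy, the posterior is Gamma(α + Σx, β + Σt) = Gamma(29 + 197, 6 + 22.5) = Gamma(226, 57/2).
Posterior mode = (α'−1)/β' = 225/(57/2) = 150/19.

150/19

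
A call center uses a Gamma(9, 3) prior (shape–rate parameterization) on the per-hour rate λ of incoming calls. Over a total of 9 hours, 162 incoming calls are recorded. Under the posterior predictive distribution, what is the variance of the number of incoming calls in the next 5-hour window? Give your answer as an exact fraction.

Total count 162 over total exposure 9 hours.
Gamma(α, β) with Poisson data over total exposure Σt gives posterior Gamma(α+Σx, β+Σt) = Gamma(171, 12).
The posterior predictive for a window of length T is Negative Binomial with variance T·α'·(β'+T)/β'² = 5·171·17/144 = 1615/16.

1615/16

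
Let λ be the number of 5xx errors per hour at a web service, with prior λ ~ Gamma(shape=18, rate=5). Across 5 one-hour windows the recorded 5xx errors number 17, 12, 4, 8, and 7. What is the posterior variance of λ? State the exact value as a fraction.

33/50

Total count: 17 + 12 + 4 + 8 + 7 = 48.
Total exposure: 5 hours.
Posterior: α' = 18 + 48 = 66, β' = 5 + 5 = 10.
Posterior variance = α'/β'² = 66/100 = 33/50.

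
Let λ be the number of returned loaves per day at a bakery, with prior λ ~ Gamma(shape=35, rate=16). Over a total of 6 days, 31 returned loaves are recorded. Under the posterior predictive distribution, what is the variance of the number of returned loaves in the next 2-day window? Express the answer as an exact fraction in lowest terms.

Total count 31 over total exposure 6 days.
The Gamma prior is conjugate for the Poisson rate, so λ | data ~ Gamma(35+31, 16+6) = Gamma(66, 22).
The posterior predictive for a window of length T is Negative Binomial with variance T·α'·(β'+T)/β'² = 2·66·24/484 = 72/11.

72/11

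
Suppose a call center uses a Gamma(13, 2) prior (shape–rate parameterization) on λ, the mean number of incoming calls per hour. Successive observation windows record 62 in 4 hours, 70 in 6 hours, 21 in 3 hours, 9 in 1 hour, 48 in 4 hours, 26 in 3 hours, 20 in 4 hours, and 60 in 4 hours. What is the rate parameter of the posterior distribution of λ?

31

Total count: 62 + 70 + 21 + 9 + 48 + 26 + 20 + 60 = 316.
Total exposure: 4 + 6 + 3 + 1 + 4 + 3 + 4 + 4 = 29 hours.
The Gamma prior is conjugate for the Poisson rate, so λ | data ~ Gamma(13+316, 2+29) = Gamma(329, 31).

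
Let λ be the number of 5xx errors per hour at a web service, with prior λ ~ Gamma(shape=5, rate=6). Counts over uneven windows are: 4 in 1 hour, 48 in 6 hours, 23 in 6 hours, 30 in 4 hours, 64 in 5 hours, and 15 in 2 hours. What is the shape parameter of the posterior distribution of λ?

189

Total count: 4 + 48 + 23 + 30 + 64 + 15 = 184.
Total exposure: 1 + 6 + 6 + 4 + 5 + 2 = 24 hours.
Gamma(α, β) with Poisson data over total exposure Σt gives posterior Gamma(α+Σx, β+Σt) = Gamma(189, 30).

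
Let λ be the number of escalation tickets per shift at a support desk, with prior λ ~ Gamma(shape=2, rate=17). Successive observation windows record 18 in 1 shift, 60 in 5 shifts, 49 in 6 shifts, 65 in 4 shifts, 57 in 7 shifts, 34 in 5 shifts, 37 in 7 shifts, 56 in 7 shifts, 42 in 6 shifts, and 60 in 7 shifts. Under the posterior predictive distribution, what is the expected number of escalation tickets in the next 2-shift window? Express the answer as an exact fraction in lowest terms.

Total count: 18 + 60 + 49 + 65 + 57 + 34 + 37 + 56 + 42 + 60 = 478.
Total exposure: 1 + 5 + 6 + 4 + 7 + 5 + 7 + 7 + 6 + 7 = 55 shifts.
Conjugate update: add total count to the shape and total exposure to the rate, giving Gamma(480, 72).
Predictive mean over a 2-shift window = T·E[λ|data] = 2·480/72 = 40/3.

40/3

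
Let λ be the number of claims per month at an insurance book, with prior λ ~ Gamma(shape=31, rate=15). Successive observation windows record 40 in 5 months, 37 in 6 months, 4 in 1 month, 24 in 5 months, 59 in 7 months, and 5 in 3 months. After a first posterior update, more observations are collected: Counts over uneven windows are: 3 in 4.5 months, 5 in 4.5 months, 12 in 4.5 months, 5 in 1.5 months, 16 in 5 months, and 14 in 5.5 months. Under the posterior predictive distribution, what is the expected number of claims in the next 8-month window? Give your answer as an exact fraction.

Total count: 40 + 37 + 4 + 24 + 59 + 5 = 169.
Total exposure: 5 + 6 + 1 + 5 + 7 + 3 = 27 months.
After the first batch: Gamma(31 + 169, 15 + 27) = Gamma(200, 42).
Total count: 3 + 5 + 12 + 5 + 16 + 14 = 55.
Total exposure: 4.5 + 4.5 + 4.5 + 1.5 + 5 + 5.5 = 25.5 months.
After the second batch: Gamma(200 + 55, 42 + 25.5) = Gamma(255, 135/2).
Predictive mean over an 8-month window = T·E[λ|data] = 8·255/(135/2) = 272/9.

272/9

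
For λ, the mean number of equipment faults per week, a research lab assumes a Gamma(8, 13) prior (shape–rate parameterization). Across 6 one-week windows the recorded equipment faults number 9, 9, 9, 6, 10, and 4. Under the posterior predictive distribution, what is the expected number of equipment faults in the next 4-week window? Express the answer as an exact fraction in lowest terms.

Total count: 9 + 9 + 9 + 6 + 10 + 4 = 47.
Total exposure: 6 weeks.
Posterior: α' = 8 + 47 = 55, β' = 13 + 6 = 19.
Predictive mean over a 4-week window = T·E[λ|data] = 4·55/19 = 220/19.

220/19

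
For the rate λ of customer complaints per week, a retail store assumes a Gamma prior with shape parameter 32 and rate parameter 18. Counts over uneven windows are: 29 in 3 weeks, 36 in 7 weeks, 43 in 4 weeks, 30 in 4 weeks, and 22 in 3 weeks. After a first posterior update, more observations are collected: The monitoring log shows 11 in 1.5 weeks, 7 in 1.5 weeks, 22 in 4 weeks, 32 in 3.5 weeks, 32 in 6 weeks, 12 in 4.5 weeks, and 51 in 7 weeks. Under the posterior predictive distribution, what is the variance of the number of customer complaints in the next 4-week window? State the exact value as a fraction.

101956/4489

Total count: 29 + 36 + 43 + 30 + 22 = 160.
Total exposure: 3 + 7 + 4 + 4 + 3 = 21 weeks.
After the first batch: Gamma(32 + 160, 18 + 21) = Gamma(192, 39).
Total count: 11 + 7 + 22 + 32 + 32 + 12 + 51 = 167.
Total exposure: 1.5 + 1.5 + 4 + 3.5 + 6 + 4.5 + 7 = 28 weeks.
After the second batch: Gamma(192 + 167, 39 + 28) = Gamma(359, 67).
The posterior predictive for a window of length T is Negative Binomial with variance T·α'·(β'+T)/β'² = 4·359·71/4489 = 101956/4489.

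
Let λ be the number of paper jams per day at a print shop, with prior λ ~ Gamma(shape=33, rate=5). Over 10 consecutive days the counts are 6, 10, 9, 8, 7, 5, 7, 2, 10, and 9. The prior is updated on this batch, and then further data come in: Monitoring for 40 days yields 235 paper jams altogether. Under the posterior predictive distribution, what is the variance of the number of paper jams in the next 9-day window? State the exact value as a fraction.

17856/275

Total count: 6 + 10 + 9 + 8 + 7 + 5 + 7 + 2 + 10 + 9 = 73.
Total exposure: 10 days.
After the first batch: Gamma(33 + 73, 5 + 10) = Gamma(106, 15).
Total count 235 over total exposure 40 days.
After the second batch: Gamma(106 + 235, 15 + 40) = Gamma(341, 55).
The posterior predictive for a window of length T is Negative Binomial with variance T·α'·(β'+T)/β'² = 9·341·64/3025 = 17856/275.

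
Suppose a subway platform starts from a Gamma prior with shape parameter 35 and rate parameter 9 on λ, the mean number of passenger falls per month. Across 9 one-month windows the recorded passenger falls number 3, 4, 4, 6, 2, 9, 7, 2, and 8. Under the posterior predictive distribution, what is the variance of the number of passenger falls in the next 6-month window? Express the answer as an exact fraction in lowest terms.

Total count: 3 + 4 + 4 + 6 + 2 + 9 + 7 + 2 + 8 = 45.
Total exposure: 9 months.
Posterior: α' = 35 + 45 = 80, β' = 9 + 9 = 18.
The posterior predictive for a window of length T is Negative Binomial with variance T·α'·(β'+T)/β'² = 6·80·24/324 = 320/9.

320/9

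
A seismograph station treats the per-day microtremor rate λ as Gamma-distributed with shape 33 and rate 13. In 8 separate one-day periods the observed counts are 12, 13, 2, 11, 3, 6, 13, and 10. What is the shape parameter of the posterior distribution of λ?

103

Total count: 12 + 13 + 2 + 11 + 3 + 6 + 13 + 10 = 70.
Total exposure: 8 days.
By Gamma–Poisson conjugacy, the posterior is Gamma(α + Σx, β + Σt) = Gamma(33 + 70, 13 + 8) = Gamma(103, 21).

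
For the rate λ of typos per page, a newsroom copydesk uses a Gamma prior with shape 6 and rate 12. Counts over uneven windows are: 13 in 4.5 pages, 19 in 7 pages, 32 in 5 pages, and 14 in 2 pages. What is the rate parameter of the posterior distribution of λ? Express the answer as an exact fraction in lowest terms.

Total count: 13 + 19 + 32 + 14 = 78.
Total exposure: 4.5 + 7 + 5 + 2 = 18.5 pages.
Posterior: α' = 6 + 78 = 84, β' = 12 + 18.5 = 61/2.

61/2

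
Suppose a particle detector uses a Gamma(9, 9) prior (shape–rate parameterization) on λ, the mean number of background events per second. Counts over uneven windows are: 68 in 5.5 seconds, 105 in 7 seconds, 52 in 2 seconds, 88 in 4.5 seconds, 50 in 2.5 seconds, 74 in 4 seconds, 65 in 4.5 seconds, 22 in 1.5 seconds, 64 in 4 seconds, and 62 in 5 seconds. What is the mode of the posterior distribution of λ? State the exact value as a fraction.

Total count: 68 + 105 + 52 + 88 + 50 + 74 + 65 + 22 + 64 + 62 = 650.
Total exposure: 5.5 + 7 + 2 + 4.5 + 2.5 + 4 + 4.5 + 1.5 + 4 + 5 = 40.5 seconds.
Posterior: α' = 9 + 650 = 659, β' = 9 + 40.5 = 99/2.
Posterior mode = (α'−1)/β' = 658/(99/2) = 1316/99.

1316/99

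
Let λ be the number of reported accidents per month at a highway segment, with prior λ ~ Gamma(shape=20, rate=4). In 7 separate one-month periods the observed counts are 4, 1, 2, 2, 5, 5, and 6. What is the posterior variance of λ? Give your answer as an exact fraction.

45/121

Total count: 4 + 1 + 2 + 2 + 5 + 5 + 6 = 25.
Total exposure: 7 months.
By Gamma–Poisson conjugacy, the posterior is Gamma(α + Σx, β + Σt) = Gamma(20 + 25, 4 + 7) = Gamma(45, 11).
Posterior variance = α'/β'² = 45/121.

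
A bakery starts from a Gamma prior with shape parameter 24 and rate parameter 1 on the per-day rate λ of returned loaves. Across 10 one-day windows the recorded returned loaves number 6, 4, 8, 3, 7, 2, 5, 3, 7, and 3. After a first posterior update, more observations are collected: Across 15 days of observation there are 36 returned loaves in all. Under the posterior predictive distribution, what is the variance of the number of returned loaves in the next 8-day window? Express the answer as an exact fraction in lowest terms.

Total count: 6 + 4 + 8 + 3 + 7 + 2 + 5 + 3 + 7 + 3 = 48.
Total exposure: 10 days.
After the first batch: Gamma(24 + 48, 1 + 10) = Gamma(72, 11).
Total count 36 over total exposure 15 days.
After the second batch: Gamma(72 + 36, 11 + 15) = Gamma(108, 26).
The posterior predictive for a window of length T is Negative Binomial with variance T·α'·(β'+T)/β'² = 8·108·34/676 = 7344/169.

7344/169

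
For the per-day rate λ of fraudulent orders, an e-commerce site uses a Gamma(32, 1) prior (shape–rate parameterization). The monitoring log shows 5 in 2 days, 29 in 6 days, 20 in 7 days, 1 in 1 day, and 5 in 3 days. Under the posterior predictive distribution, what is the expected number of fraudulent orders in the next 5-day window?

23

Total count: 5 + 29 + 20 + 1 + 5 = 60.
Total exposure: 2 + 6 + 7 + 1 + 3 = 19 days.
By Gamma–Poisson conjugacy, the posterior is Gamma(α + Σx, β + Σt) = Gamma(32 + 60, 1 + 19) = Gamma(92, 20).
Predictive mean over a 5-day window = T·E[λ|data] = 5·92/20 = 23.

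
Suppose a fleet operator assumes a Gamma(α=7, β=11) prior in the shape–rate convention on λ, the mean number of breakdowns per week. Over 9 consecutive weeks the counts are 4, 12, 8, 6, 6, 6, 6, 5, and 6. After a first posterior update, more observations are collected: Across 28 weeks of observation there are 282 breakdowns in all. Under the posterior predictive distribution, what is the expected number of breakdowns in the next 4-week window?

29

Total count: 4 + 12 + 8 + 6 + 6 + 6 + 6 + 5 + 6 = 59.
Total exposure: 9 weeks.
After the first batch: Gamma(7 + 59, 11 + 9) = Gamma(66, 20).
Total count 282 over total exposure 28 weeks.
After the second batch: Gamma(66 + 282, 20 + 28) = Gamma(348, 48).
Predictive mean over a 4-week window = T·E[λ|data] = 4·348/48 = 29.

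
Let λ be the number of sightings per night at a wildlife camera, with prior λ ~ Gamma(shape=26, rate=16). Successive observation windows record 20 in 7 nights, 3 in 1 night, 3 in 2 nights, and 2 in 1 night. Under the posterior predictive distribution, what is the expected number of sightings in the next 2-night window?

Total count: 20 + 3 + 3 + 2 = 28.
Total exposure: 7 + 1 + 2 + 1 = 11 nights.
The Gamma prior is conjugate for the Poisson rate, so λ | data ~ Gamma(26+28, 16+11) = Gamma(54, 27).
Predictive mean over a 2-night window = T·E[λ|data] = 2·54/27 = 4.

4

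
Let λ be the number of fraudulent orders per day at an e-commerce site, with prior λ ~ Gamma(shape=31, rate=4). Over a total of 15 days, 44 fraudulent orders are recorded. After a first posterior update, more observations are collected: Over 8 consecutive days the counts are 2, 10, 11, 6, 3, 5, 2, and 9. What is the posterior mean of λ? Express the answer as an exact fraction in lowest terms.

41/9

Total count 44 over total exposure 15 days.
After the first batch: Gamma(31 + 44, 4 + 15) = Gamma(75, 19).
Total count: 2 + 10 + 11 + 6 + 3 + 5 + 2 + 9 = 48.
Total exposure: 8 days.
After the second batch: Gamma(75 + 48, 19 + 8) = Gamma(123, 27).
Posterior mean = α'/β' = 123/27 = 41/9.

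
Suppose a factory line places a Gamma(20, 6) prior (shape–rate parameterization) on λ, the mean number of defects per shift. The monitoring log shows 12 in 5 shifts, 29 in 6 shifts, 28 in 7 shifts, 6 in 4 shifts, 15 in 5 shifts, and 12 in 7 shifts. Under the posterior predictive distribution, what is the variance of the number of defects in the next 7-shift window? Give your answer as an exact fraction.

Total count: 12 + 29 + 28 + 6 + 15 + 12 = 102.
Total exposure: 5 + 6 + 7 + 4 + 5 + 7 = 34 shifts.
Gamma(α, β) with Poisson data over total exposure Σt gives posterior Gamma(α+Σx, β+Σt) = Gamma(122, 40).
The posterior predictive for a window of length T is Negative Binomial with variance T·α'·(β'+T)/β'² = 7·122·47/1600 = 20069/800.

20069/800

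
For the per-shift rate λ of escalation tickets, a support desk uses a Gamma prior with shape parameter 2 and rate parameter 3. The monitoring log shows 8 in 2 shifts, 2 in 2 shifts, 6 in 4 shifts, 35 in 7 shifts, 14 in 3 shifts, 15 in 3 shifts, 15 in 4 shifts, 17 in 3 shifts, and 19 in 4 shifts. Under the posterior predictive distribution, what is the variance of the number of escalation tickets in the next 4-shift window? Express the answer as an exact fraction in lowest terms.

Total count: 8 + 2 + 6 + 35 + 14 + 15 + 15 + 17 + 19 = 131.
Total exposure: 2 + 2 + 4 + 7 + 3 + 3 + 4 + 3 + 4 = 32 shifts.
Gamma(α, β) with Poisson data over total exposure Σt gives posterior Gamma(α+Σx, β+Σt) = Gamma(133, 35).
The posterior predictive for a window of length T is Negative Binomial with variance T·α'·(β'+T)/β'² = 4·133·39/1225 = 2964/175.

2964/175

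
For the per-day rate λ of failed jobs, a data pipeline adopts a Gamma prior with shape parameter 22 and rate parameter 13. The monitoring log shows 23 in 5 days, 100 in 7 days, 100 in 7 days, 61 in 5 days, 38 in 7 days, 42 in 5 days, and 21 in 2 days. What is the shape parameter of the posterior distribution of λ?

Total count: 23 + 100 + 100 + 61 + 38 + 42 + 21 = 385.
Total exposure: 5 + 7 + 7 + 5 + 7 + 5 + 2 = 38 days.
By Gamma–Poisson conjugacy, the posterior is Gamma(α + Σx, β + Σt) = Gamma(22 + 385, 13 + 38) = Gamma(407, 51).

407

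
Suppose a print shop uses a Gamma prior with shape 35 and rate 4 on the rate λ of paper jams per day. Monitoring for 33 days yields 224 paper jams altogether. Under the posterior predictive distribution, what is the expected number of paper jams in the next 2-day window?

14

Total count 224 over total exposure 33 days.
Conjugate update: add total count to the shape and total exposure to the rate, giving Gamma(259, 37).
Predictive mean over a 2-day window = T·E[λ|data] = 2·259/37 = 14.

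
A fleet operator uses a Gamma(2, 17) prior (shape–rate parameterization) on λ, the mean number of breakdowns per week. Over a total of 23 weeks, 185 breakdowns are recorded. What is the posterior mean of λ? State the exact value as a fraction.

187/40

Total count 185 over total exposure 23 weeks.
Conjugate update: add total count to the shape and total exposure to the rate, giving Gamma(187, 40).
Posterior mean = α'/β' = 187/40.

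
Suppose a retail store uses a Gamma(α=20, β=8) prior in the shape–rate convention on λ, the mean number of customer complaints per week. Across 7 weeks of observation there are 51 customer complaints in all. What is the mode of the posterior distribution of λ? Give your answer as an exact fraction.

14/3

Total count 51 over total exposure 7 weeks.
Posterior: α' = 20 + 51 = 71, β' = 8 + 7 = 15.
Posterior mode = (α'−1)/β' = 70/15 = 14/3.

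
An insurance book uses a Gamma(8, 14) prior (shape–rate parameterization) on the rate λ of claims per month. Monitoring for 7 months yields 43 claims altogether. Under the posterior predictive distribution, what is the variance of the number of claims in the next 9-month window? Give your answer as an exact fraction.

Total count 43 over total exposure 7 months.
Gamma(α, β) with Poisson data over total exposure Σt gives posterior Gamma(α+Σx, β+Σt) = Gamma(51, 21).
The posterior predictive for a window of length T is Negative Binomial with variance T·α'·(β'+T)/β'² = 9·51·30/441 = 1530/49.

1530/49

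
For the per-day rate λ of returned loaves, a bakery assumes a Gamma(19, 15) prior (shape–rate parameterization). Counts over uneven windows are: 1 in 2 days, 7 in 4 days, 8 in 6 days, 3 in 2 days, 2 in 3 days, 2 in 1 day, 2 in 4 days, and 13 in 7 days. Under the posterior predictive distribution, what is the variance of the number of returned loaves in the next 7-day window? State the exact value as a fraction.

Total count: 1 + 7 + 8 + 3 + 2 + 2 + 2 + 13 = 38.
Total exposure: 2 + 4 + 6 + 2 + 3 + 1 + 4 + 7 = 29 days.
By Gamma–Poisson conjugacy, the posterior is Gamma(α + Σx, β + Σt) = Gamma(19 + 38, 15 + 29) = Gamma(57, 44).
The posterior predictive for a window of length T is Negative Binomial with variance T·α'·(β'+T)/β'² = 7·57·51/1936 = 20349/1936.

20349/1936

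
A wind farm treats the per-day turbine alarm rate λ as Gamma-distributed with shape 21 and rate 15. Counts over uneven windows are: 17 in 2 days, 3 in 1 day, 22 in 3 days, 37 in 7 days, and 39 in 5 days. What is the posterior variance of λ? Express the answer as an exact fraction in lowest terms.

139/1089

Total count: 17 + 3 + 22 + 37 + 39 = 118.
Total exposure: 2 + 1 + 3 + 7 + 5 = 18 days.
Posterior: α' = 21 + 118 = 139, β' = 15 + 18 = 33.
Posterior variance = α'/β'² = 139/1089.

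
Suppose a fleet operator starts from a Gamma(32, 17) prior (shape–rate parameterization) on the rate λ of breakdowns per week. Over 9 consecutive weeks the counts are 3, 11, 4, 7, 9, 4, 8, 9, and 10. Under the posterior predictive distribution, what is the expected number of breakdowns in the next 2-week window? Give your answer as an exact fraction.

97/13

Total count: 3 + 11 + 4 + 7 + 9 + 4 + 8 + 9 + 10 = 65.
Total exposure: 9 weeks.
Gamma(α, β) with Poisson data over total exposure Σt gives posterior Gamma(α+Σx, β+Σt) = Gamma(97, 26).
Predictive mean over a 2-week window = T·E[λ|data] = 2·97/26 = 97/13.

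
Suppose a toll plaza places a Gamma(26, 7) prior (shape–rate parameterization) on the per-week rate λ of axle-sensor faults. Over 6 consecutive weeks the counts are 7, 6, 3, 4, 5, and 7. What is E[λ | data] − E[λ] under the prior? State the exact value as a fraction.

Total count: 7 + 6 + 3 + 4 + 5 + 7 = 32.
Total exposure: 6 weeks.
Gamma(α, β) with Poisson data over total exposure Σt gives posterior Gamma(α+Σx, β+Σt) = Gamma(58, 13).
Posterior mean = 58/13 = 58/13; prior mean = 26/7 = 26/7. Difference = 58/13 − 26/7 = 68/91.

68/91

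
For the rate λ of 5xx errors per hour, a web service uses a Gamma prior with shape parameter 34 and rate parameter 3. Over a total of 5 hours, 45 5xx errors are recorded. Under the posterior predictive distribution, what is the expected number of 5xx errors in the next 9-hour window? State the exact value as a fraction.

Total count 45 over total exposure 5 hours.
Conjugate update: add total count to the shape and total exposure to the rate, giving Gamma(79, 8).
Predictive mean over a 9-hour window = T·E[λ|data] = 9·79/8 = 711/8.

711/8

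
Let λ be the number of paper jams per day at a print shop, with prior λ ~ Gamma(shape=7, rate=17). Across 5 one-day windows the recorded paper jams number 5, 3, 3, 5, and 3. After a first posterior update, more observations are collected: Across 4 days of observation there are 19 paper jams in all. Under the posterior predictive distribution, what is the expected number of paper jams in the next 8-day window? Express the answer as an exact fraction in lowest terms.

180/13

Total count: 5 + 3 + 3 + 5 + 3 = 19.
Total exposure: 5 days.
After the first batch: Gamma(7 + 19, 17 + 5) = Gamma(26, 22).
Total count 19 over total exposure 4 days.
After the second batch: Gamma(26 + 19, 22 + 4) = Gamma(45, 26).
Predictive mean over an 8-day window = T·E[λ|data] = 8·45/26 = 180/13.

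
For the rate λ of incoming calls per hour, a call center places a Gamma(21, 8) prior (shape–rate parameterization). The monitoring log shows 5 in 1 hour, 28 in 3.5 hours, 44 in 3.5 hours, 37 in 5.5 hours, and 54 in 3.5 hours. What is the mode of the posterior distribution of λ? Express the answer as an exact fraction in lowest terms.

Total count: 5 + 28 + 44 + 37 + 54 = 168.
Total exposure: 1 + 3.5 + 3.5 + 5.5 + 3.5 = 17 hours.
By Gamma–Poisson conjugacy, the posterior is Gamma(α + Σx, β + Σt) = Gamma(21 + 168, 8 + 17) = Gamma(189, 25).
Posterior mode = (α'−1)/β' = 188/25.

188/25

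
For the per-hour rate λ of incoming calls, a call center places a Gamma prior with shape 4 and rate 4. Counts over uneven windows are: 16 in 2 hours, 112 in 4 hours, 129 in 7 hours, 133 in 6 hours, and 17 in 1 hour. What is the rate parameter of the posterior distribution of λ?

24

Total count: 16 + 112 + 129 + 133 + 17 = 407.
Total exposure: 2 + 4 + 7 + 6 + 1 = 20 hours.
Gamma(α, β) with Poisson data over total exposure Σt gives posterior Gamma(α+Σx, β+Σt) = Gamma(411, 24).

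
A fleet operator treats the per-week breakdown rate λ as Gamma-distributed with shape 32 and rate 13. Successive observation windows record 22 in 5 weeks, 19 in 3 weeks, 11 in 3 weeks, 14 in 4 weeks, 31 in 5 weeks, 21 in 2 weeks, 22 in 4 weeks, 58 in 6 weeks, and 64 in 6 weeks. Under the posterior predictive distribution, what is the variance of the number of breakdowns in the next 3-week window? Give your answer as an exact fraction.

5292/289

Total count: 22 + 19 + 11 + 14 + 31 + 21 + 22 + 58 + 64 = 262.
Total exposure: 5 + 3 + 3 + 4 + 5 + 2 + 4 + 6 + 6 = 38 weeks.
Conjugate update: add total count to the shape and total exposure to the rate, giving Gamma(294, 51).
The posterior predictive for a window of length T is Negative Binomial with variance T·α'·(β'+T)/β'² = 3·294·54/2601 = 5292/289.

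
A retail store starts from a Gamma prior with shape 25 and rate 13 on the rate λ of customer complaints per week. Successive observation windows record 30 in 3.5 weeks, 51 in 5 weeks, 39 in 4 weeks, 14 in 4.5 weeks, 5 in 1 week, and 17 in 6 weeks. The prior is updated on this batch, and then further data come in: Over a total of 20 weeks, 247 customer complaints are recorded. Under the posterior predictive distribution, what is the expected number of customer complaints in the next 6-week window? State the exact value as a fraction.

856/19

Total count: 30 + 51 + 39 + 14 + 5 + 17 = 156.
Total exposure: 3.5 + 5 + 4 + 4.5 + 1 + 6 = 24 weeks.
After the first batch: Gamma(25 + 156, 13 + 24) = Gamma(181, 37).
Total count 247 over total exposure 20 weeks.
After the second batch: Gamma(181 + 247, 37 + 20) = Gamma(428, 57).
Predictive mean over a 6-week window = T·E[λ|data] = 6·428/57 = 856/19.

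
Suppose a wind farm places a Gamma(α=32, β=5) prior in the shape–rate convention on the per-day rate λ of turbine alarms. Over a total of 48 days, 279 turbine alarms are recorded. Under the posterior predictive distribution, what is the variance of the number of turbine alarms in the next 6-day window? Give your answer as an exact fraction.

110094/2809

Total count 279 over total exposure 48 days.
By Gamma–Poisson conjugacy, the posterior is Gamma(α + Σx, β + Σt) = Gamma(32 + 279, 5 + 48) = Gamma(311, 53).
The posterior predictive for a window of length T is Negative Binomial with variance T·α'·(β'+T)/β'² = 6·311·59/2809 = 110094/2809.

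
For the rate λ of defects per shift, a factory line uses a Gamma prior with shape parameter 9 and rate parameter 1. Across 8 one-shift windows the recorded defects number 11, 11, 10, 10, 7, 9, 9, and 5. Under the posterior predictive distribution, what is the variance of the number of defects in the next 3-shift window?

Total count: 11 + 11 + 10 + 10 + 7 + 9 + 9 + 5 = 72.
Total exposure: 8 shifts.
Gamma(α, β) with Poisson data over total exposure Σt gives posterior Gamma(α+Σx, β+Σt) = Gamma(81, 9).
The posterior predictive for a window of length T is Negative Binomial with variance T·α'·(β'+T)/β'² = 3·81·12/81 = 36.

36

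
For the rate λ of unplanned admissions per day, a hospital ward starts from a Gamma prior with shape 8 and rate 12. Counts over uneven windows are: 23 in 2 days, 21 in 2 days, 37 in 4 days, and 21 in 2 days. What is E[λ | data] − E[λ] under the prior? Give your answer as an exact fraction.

13/3

Total count: 23 + 21 + 37 + 21 = 102.
Total exposure: 2 + 2 + 4 + 2 = 10 days.
Posterior: α' = 8 + 102 = 110, β' = 12 + 10 = 22.
Posterior mean = 110/22 = 5; prior mean = 8/12 = 2/3. Difference = 5 − 2/3 = 13/3.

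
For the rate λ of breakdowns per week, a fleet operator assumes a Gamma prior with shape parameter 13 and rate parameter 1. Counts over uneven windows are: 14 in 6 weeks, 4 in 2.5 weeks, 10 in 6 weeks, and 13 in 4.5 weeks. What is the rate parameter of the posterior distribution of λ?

20

Total count: 14 + 4 + 10 + 13 = 41.
Total exposure: 6 + 2.5 + 6 + 4.5 = 19 weeks.
By Gamma–Poisson conjugacy, the posterior is Gamma(α + Σx, β + Σt) = Gamma(13 + 41, 1 + 19) = Gamma(54, 20).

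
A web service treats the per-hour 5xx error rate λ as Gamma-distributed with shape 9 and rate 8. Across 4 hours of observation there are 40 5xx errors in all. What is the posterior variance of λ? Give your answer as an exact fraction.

49/144

Total count 40 over total exposure 4 hours.
By Gamma–Poisson conjugacy, the posterior is Gamma(α + Σx, β + Σt) = Gamma(9 + 40, 8 + 4) = Gamma(49, 12).
Posterior variance = α'/β'² = 49/144.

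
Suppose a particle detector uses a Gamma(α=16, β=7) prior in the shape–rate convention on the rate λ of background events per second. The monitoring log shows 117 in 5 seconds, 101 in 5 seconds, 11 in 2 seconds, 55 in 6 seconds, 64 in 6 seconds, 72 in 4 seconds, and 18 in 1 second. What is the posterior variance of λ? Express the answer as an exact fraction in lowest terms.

227/648

Total count: 117 + 101 + 11 + 55 + 64 + 72 + 18 = 438.
Total exposure: 5 + 5 + 2 + 6 + 6 + 4 + 1 = 29 seconds.
Gamma(α, β) with Poisson data over total exposure Σt gives posterior Gamma(α+Σx, β+Σt) = Gamma(454, 36).
Posterior variance = α'/β'² = 454/1296 = 227/648.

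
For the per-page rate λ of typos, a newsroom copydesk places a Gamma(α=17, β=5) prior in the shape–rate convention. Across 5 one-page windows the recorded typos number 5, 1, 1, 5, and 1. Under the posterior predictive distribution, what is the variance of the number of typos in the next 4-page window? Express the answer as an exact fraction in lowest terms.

84/5

Total count: 5 + 1 + 1 + 5 + 1 = 13.
Total exposure: 5 pages.
By Gamma–Poisson conjugacy, the posterior is Gamma(α + Σx, β + Σt) = Gamma(17 + 13, 5 + 5) = Gamma(30, 10).
The posterior predictive for a window of length T is Negative Binomial with variance T·α'·(β'+T)/β'² = 4·30·14/100 = 84/5.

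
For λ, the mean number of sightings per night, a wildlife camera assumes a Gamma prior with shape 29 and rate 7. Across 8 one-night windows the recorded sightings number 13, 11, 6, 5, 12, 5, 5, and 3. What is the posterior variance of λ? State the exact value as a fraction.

Total count: 13 + 11 + 6 + 5 + 12 + 5 + 5 + 3 = 60.
Total exposure: 8 nights.
The Gamma prior is conjugate for the Poisson rate, so λ | data ~ Gamma(29+60, 7+8) = Gamma(89, 15).
Posterior variance = α'/β'² = 89/225.

89/225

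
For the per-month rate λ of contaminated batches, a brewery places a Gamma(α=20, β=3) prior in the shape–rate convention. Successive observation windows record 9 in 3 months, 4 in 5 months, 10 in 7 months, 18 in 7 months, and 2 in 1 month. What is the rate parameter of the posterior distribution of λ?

26

Total count: 9 + 4 + 10 + 18 + 2 = 43.
Total exposure: 3 + 5 + 7 + 7 + 1 = 23 months.
The Gamma prior is conjugate for the Poisson rate, so λ | data ~ Gamma(20+43, 3+23) = Gamma(63, 26).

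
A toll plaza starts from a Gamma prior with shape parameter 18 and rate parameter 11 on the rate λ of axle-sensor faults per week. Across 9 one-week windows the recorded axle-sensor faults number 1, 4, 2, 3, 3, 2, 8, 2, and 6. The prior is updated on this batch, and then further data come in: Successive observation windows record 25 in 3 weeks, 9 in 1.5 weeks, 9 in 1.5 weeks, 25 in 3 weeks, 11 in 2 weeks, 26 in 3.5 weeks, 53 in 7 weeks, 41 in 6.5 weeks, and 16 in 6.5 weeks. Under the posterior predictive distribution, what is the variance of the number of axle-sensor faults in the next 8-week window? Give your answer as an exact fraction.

Total count: 1 + 4 + 2 + 3 + 3 + 2 + 8 + 2 + 6 = 31.
Total exposure: 9 weeks.
After the first batch: Gamma(18 + 31, 11 + 9) = Gamma(49, 20).
Total count: 25 + 9 + 9 + 25 + 11 + 26 + 53 + 41 + 16 = 215.
Total exposure: 3 + 1.5 + 1.5 + 3 + 2 + 3.5 + 7 + 6.5 + 6.5 = 34.5 weeks.
After the second batch: Gamma(49 + 215, 20 + 34.5) = Gamma(264, 109/2).
The posterior predictive for a window of length T is Negative Binomial with variance T·α'·(β'+T)/β'² = 8·264·(125/2)/(11881/4) = 528000/11881.

528000/11881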